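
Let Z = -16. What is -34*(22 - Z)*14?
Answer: -18088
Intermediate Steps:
-34*(22 - Z)*14 = -34*(22 - 1*(-16))*14 = -34*(22 + 16)*14 = -34*38*14 = -1292*14 = -18088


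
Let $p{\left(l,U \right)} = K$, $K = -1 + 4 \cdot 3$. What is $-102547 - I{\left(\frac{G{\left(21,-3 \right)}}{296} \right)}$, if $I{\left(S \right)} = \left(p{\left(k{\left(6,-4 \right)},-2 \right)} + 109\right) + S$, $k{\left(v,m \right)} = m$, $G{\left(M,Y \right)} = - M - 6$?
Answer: $- \frac{30389405}{296} \approx -1.0267 \cdot 10^{5}$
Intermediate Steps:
$G{\left(M,Y \right)} = -6 - M$
$K = 11$ ($K = -1 + 12 = 11$)
$p{\left(l,U \right)} = 11$
$I{\left(S \right)} = 120 + S$ ($I{\left(S \right)} = \left(11 + 109\right) + S = 120 + S$)
$-102547 - I{\left(\frac{G{\left(21,-3 \right)}}{296} \right)} = -102547 - \left(120 + \frac{-6 - 21}{296}\right) = -102547 - \left(120 + \left(-6 - 21\right) \frac{1}{296}\right) = -102547 - \left(120 - \frac{27}{296}\right) = -102547 - \frac{35493}{296} = - \frac{30389405}{296}$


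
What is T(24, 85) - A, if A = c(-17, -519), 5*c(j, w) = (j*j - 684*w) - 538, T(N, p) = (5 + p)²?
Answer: -314247/5 ≈ -62849.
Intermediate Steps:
c(j, w) = -538/5 - 684*w/5 + j²/5 (c(j, w) = ((j*j - 684*w) - 538)/5 = ((j² - 684*w) - 538)/5 = (-538 + j² - 684*w)/5 = -538/5 - 684*w/5 + j²/5)
A = 354747/5 (A = -538/5 - 684/5*(-519) + (⅕)*(-17)² = -538/5 + 354996/5 + (⅕)*289 = -538/5 + 354996/5 + 289/5 = 354747/5 ≈ 70949.)
T(24, 85) - A = (5 + 85)² - 1*354747/5 = 90² - 354747/5 = 8100 - 354747/5 = -314247/5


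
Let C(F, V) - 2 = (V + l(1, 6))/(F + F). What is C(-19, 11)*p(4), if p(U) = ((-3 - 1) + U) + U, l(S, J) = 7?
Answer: 116/19 ≈ 6.1053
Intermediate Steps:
p(U) = -4 + 2*U (p(U) = (-4 + U) + U = -4 + 2*U)
C(F, V) = 2 + (7 + V)/(2*F) (C(F, V) = 2 + (V + 7)/(F + F) = 2 + (7 + V)/((2*F)) = 2 + (7 + V)*(1/(2*F)) = 2 + (7 + V)/(2*F))
C(-19, 11)*p(4) = ((½)*(7 + 11 + 4*(-19))/(-19))*(-4 + 2*4) = ((½)*(-1/19)*(7 + 11 - 76))*(-4 + 8) = ((½)*(-1/19)*(-58))*4 = (29/19)*4 = 116/19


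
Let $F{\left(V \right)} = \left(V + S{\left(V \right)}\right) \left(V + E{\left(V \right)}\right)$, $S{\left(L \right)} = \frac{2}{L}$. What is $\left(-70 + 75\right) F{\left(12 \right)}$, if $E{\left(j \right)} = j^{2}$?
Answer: $9490$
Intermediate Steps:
$F{\left(V \right)} = \left(V + V^{2}\right) \left(V + \frac{2}{V}\right)$ ($F{\left(V \right)} = \left(V + \frac{2}{V}\right) \left(V + V^{2}\right) = \left(V + V^{2}\right) \left(V + \frac{2}{V}\right)$)
$\left(-70 + 75\right) F{\left(12 \right)} = \left(-70 + 75\right) \left(2 + 12^{2} + 12^{3} + 2 \cdot 12\right) = 5 \left(2 + 144 + 1728 + 24\right) = 5 \cdot 1898 = 9490$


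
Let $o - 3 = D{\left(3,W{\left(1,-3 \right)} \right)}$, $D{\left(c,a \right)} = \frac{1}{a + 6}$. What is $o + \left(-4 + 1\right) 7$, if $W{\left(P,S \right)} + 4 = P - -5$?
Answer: $- \frac{143}{8} \approx -17.875$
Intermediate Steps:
$W{\left(P,S \right)} = 1 + P$ ($W{\left(P,S \right)} = -4 + \left(P - -5\right) = -4 + \left(P + 5\right) = -4 + \left(5 + P\right) = 1 + P$)
$D{\left(c,a \right)} = \frac{1}{6 + a}$
$o = \frac{25}{8}$ ($o = 3 + \frac{1}{6 + \left(1 + 1\right)} = 3 + \frac{1}{6 + 2} = 3 + \frac{1}{8} = \frac{25}{8} \approx 3.125$)
$o + \left(-4 + 1\right) 7 = \frac{25}{8} + \left(-4 + 1\right) 7 = \frac{25}{8} - 21 = - \frac{143}{8}$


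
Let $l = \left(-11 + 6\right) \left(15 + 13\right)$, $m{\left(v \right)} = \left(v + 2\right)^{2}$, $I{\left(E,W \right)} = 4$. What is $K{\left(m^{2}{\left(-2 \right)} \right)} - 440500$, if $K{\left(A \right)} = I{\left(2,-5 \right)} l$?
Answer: $-441060$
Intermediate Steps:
$m{\left(v \right)} = \left(2 + v\right)^{2}$
$l = -140$ ($l = \left(-5\right) 28 = -140$)
$K{\left(A \right)} = -560$ ($K{\left(A \right)} = 4 \left(-140\right) = -560$)
$K{\left(m^{2}{\left(-2 \right)} \right)} - 440500 = -560 - 440500 = -441060$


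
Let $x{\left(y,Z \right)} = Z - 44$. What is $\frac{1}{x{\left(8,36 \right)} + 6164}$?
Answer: $\frac{1}{6156} \approx 0.00016244$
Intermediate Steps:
$x{\left(y,Z \right)} = -44 + Z$ ($x{\left(y,Z \right)} = Z - 44 = -44 + Z$)
$\frac{1}{x{\left(8,36 \right)} + 6164} = \frac{1}{\left(-44 + 36\right) + 6164} = \frac{1}{-8 + 6164} = \frac{1}{6156}$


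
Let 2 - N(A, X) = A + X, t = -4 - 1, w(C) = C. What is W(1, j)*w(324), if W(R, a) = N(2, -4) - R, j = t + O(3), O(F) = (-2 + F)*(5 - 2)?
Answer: 972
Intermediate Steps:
O(F) = -6 + 3*F (O(F) = (-2 + F)*3 = -6 + 3*F)
t = -5
N(A, X) = 2 - A - X (N(A, X) = 2 - (A + X) = 2 + (-A - X) = 2 - A - X)
j = -2 (j = -5 + (-6 + 3*3) = -5 + (-6 + 9) = -5 + 3 = -2)
W(R, a) = 4 - R (W(R, a) = (2 - 1*2 - 1*(-4)) - R = (2 - 2 + 4) - R = 4 - R)
W(1, j)*w(324) = (4 - 1*1)*324 = (4 - 1)*324 = 3*324 = 972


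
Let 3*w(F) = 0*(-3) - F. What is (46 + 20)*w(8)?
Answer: -176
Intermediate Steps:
w(F) = -F/3 (w(F) = (0*(-3) - F)/3 = (0 - F)/3 = (-F)/3 = -F/3)
(46 + 20)*w(8) = (46 + 20)*(-1/3*8) = 66*(-8/3) = -176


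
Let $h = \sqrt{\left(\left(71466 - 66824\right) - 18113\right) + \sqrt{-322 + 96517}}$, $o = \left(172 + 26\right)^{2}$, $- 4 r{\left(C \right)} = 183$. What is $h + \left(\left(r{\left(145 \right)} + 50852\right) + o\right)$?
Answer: $\frac{360041}{4} + \sqrt{-13471 + 11 \sqrt{795}} \approx 90010.0 + 114.72 i$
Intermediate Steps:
$r{\left(C \right)} = - \frac{183}{4}$ ($r{\left(C \right)} = \left(- \frac{1}{4}\right) 183 = - \frac{183}{4}$)
$o = 39204$ ($o = 198^{2} = 39204$)
$h = \sqrt{-13471 + 11 \sqrt{795}}$ ($h = \sqrt{\left(4642 - 18113\right) + \sqrt{96195}} = \sqrt{-13471 + 11 \sqrt{795}} \approx 114.72 i$)
$h + \left(\left(r{\left(145 \right)} + 50852\right) + o\right) = \sqrt{-13471 + 11 \sqrt{795}} + \left(\left(- \frac{183}{4} + 50852\right) + 39204\right) = \sqrt{-13471 + 11 \sqrt{795}} + \left(\frac{203225}{4} + 39204\right) = \sqrt{-13471 + 11 \sqrt{795}} + \frac{360041}{4} = \frac{360041}{4} + \sqrt{-13471 + 11 \sqrt{795}}$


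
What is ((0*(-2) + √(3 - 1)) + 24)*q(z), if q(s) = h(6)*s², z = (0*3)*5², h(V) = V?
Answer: 0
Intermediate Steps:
z = 0 (z = 0*25 = 0)
q(s) = 6*s²
((0*(-2) + √(3 - 1)) + 24)*q(z) = ((0*(-2) + √(3 - 1)) + 24)*(6*0²) = ((0 + √2) + 24)*(6*0) = (√2 + 24)*0 = (24 + √2)*0 = 0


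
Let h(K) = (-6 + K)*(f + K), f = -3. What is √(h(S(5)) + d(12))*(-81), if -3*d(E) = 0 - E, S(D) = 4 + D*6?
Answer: -162*√218 ≈ -2391.9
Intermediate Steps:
S(D) = 4 + 6*D
d(E) = E/3 (d(E) = -(0 - E)/3 = -(-1)*E/3 = E/3)
h(K) = (-6 + K)*(-3 + K)
√(h(S(5)) + d(12))*(-81) = √((18 + (4 + 6*5)² - 9*(4 + 6*5)) + (⅓)*12)*(-81) = √((18 + (4 + 30)² - 9*(4 + 30)) + 4)*(-81) = √((18 + 34² - 9*34) + 4)*(-81) = √((18 + 1156 - 306) + 4)*(-81) = √(868 + 4)*(-81) = √872*(-81) = (2*√218)*(-81) = -162*√218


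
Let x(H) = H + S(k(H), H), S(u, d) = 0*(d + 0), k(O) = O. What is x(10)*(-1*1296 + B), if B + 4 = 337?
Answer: -9630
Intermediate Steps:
S(u, d) = 0 (S(u, d) = 0*d = 0)
x(H) = H (x(H) = H + 0 = H)
B = 333 (B = -4 + 337 = 333)
x(10)*(-1*1296 + B) = 10*(-1*1296 + 333) = 10*(-1296 + 333) = 10*(-963) = -9630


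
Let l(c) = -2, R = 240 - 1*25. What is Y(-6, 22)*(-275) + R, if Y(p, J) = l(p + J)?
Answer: 765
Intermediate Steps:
R = 215 (R = 240 - 25 = 215)
Y(p, J) = -2
Y(-6, 22)*(-275) + R = -2*(-275) + 215 = 550 + 215 = 765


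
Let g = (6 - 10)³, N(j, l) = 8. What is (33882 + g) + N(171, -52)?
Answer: 33826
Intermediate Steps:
g = -64 (g = (-4)³ = -64)
(33882 + g) + N(171, -52) = (33882 - 64) + 8 = 33818 + 8 = 33826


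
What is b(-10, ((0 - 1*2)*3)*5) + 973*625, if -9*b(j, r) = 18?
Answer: 608123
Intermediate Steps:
b(j, r) = -2 (b(j, r) = -1/9*18 = -2)
b(-10, ((0 - 1*2)*3)*5) + 973*625 = -2 + 973*625 = -2 + 608125 = 608123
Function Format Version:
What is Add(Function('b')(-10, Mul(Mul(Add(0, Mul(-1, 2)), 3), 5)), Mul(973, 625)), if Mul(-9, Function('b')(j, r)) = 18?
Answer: 608123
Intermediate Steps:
Function('b')(j, r) = -2 (Function('b')(j, r) = Mul(Rational(-1, 9), 18) = -2)
Add(Function('b')(-10, Mul(Mul(Add(0, Mul(-1, 2)), 3), 5)), Mul(973, 625)) = Add(-2, Mul(973, 625)) = Add(-2, 608125) = 608123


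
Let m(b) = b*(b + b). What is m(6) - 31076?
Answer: -31004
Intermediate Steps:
m(b) = 2*b² (m(b) = b*(2*b) = 2*b²)
m(6) - 31076 = 2*6² - 31076 = 2*36 - 31076 = 72 - 31076 = -31004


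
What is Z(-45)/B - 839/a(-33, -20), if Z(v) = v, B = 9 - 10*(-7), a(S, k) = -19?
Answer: 65426/1501 ≈ 43.588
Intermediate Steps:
B = 79 (B = 9 + 70 = 79)
Z(-45)/B - 839/a(-33, -20) = -45/79 - 839/(-19) = -45*1/79 - 839*(-1/19) = -45/79 + 839/19 = 65426/1501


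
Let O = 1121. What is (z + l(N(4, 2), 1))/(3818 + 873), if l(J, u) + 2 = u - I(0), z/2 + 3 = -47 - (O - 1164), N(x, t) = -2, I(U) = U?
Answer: -15/4691 ≈ -0.0031976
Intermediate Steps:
z = -14 (z = -6 + 2*(-47 - (1121 - 1164)) = -6 + 2*(-47 - 1*(-43)) = -6 + 2*(-47 + 43) = -6 + 2*(-4) = -6 - 8 = -14)
l(J, u) = -2 + u (l(J, u) = -2 + (u - 1*0) = -2 + (u + 0) = -2 + u)
(z + l(N(4, 2), 1))/(3818 + 873) = (-14 + (-2 + 1))/(3818 + 873) = (-14 - 1)/4691 = -15*1/4691 = -15/4691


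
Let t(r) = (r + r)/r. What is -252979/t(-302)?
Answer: -252979/2 ≈ -1.2649e+5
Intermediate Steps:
t(r) = 2 (t(r) = (2*r)/r = 2)
-252979/t(-302) = -252979/2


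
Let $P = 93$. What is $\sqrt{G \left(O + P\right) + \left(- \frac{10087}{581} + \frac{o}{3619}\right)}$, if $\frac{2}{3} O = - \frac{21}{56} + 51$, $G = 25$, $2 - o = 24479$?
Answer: $\frac{\sqrt{6062217822056935}}{1201508} \approx 64.802$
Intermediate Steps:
$o = -24477$ ($o = 2 - 24479 = -24477$)
$O = \frac{1215}{16}$ ($O = \frac{3 \left(- \frac{21}{56} + 51\right)}{2} = \frac{3 \left(\left(-21\right) \frac{1}{56} + 51\right)}{2} = \frac{3 \left(- \frac{3}{8} + 51\right)}{2} = \frac{3}{2} \cdot \frac{405}{8} = \frac{1215}{16} \approx 75.938$)
$\sqrt{G \left(O + P\right) + \left(- \frac{10087}{581} + \frac{o}{3619}\right)} = \sqrt{25 \left(\frac{1215}{16} + 93\right) - \left(\frac{1441}{83} + \frac{24477}{3619}\right)} = \sqrt{25 \cdot \frac{2703}{16} - \frac{7246570}{300377}} = \sqrt{\frac{67575}{16} - \frac{7246570}{300377}} = \sqrt{\frac{20182030655}{4806032}} = \frac{\sqrt{6062217822056935}}{1201508}$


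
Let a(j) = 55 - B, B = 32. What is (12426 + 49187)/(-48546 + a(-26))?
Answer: -61613/48523 ≈ -1.2698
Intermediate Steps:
a(j) = 23 (a(j) = 55 - 1*32 = 55 - 32 = 23)
(12426 + 49187)/(-48546 + a(-26)) = (12426 + 49187)/(-48546 + 23) = 61613/(-48523) = 61613*(-1/48523) = -61613/48523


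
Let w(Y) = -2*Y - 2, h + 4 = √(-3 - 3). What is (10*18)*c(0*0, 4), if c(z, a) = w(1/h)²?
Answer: 1080*(I + 2*√6)/(4*√6 + 5*I) ≈ 473.06 - 131.18*I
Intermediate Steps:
h = -4 + I*√6 (h = -4 + √(-3 - 3) = -4 + √(-6) = -4 + I*√6 ≈ -4.0 + 2.4495*I)
w(Y) = -2 - 2*Y
c(z, a) = (-2 - 2/(-4 + I*√6))²
(10*18)*c(0*0, 4) = (10*18)*(6*(I + 2*√6)/(4*√6 + 5*I)) = 180*(6*(I + 2*√6)/(4*√6 + 5*I)) = 1080*(I + 2*√6)/(4*√6 + 5*I)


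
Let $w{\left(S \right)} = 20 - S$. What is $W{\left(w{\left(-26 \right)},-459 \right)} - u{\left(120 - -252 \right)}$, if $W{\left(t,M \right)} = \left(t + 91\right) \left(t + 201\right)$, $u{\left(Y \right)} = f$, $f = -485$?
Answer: $34324$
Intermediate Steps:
$u{\left(Y \right)} = -485$
$W{\left(t,M \right)} = \left(91 + t\right) \left(201 + t\right)$
$W{\left(w{\left(-26 \right)},-459 \right)} - u{\left(120 - -252 \right)} = \left(18291 + \left(20 - -26\right)^{2} + 292 \left(20 - -26\right)\right) - -485 = \left(18291 + \left(20 + 26\right)^{2} + 292 \left(20 + 26\right)\right) + 485 = \left(18291 + 46^{2} + 292 \cdot 46\right) + 485 = \left(18291 + 2116 + 13432\right) + 485 = 33839 + 485 = 34324$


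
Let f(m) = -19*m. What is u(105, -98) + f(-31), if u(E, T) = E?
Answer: 694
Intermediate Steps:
u(105, -98) + f(-31) = 105 - 19*(-31) = 105 + 589 = 694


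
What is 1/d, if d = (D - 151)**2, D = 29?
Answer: 1/14884 ≈ 6.7186e-5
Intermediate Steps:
d = 14884 (d = (29 - 151)**2 = (-122)**2 = 14884)
1/d = 1/14884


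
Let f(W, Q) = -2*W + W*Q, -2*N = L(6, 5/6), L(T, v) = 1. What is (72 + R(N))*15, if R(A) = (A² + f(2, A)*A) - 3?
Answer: 4305/4 ≈ 1076.3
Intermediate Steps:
N = -½ (N = -½*1 = -½ ≈ -0.50000)
f(W, Q) = -2*W + Q*W
R(A) = -3 + A² + A*(-4 + 2*A) (R(A) = (A² + (2*(-2 + A))*A) - 3 = (A² + (-4 + 2*A)*A) - 3 = (A² + A*(-4 + 2*A)) - 3 = -3 + A² + A*(-4 + 2*A))
(72 + R(N))*15 = (72 + (-3 - 4*(-½) + 3*(-½)²))*15 = (72 + (-3 + 2 + 3*(¼)))*15 = (72 + (-3 + 2 + ¾))*15 = (72 - ¼)*15 = (287/4)*15 = 4305/4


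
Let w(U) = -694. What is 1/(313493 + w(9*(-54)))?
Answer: 1/312799 ≈ 3.1969e-6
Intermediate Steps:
1/(313493 + w(9*(-54))) = 1/(313493 - 694) = 1/312799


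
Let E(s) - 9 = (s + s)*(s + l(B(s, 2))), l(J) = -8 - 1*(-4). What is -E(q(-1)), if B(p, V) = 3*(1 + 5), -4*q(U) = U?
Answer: -57/8 ≈ -7.1250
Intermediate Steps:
q(U) = -U/4
B(p, V) = 18 (B(p, V) = 3*6 = 18)
l(J) = -4 (l(J) = -8 + 4 = -4)
E(s) = 9 + 2*s*(-4 + s) (E(s) = 9 + (s + s)*(s - 4) = 9 + (2*s)*(-4 + s) = 9 + 2*s*(-4 + s))
-E(q(-1)) = -(9 - (-2)*(-1) + 2*(-¼*(-1))²) = -(9 - 8*¼ + 2*(¼)²) = -(9 - 2 + 2*(1/16)) = -(9 - 2 + ⅛) = -1*57/8 = -57/8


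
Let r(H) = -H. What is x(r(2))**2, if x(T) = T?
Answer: 4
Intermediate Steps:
x(r(2))**2 = (-1*2)**2 = (-2)**2 = 4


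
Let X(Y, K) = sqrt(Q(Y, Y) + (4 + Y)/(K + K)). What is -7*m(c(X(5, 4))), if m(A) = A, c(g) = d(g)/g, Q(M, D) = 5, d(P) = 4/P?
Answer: -32/7 ≈ -4.5714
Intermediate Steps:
X(Y, K) = sqrt(5 + (4 + Y)/(2*K)) (X(Y, K) = sqrt(5 + (4 + Y)/(K + K)) = sqrt(5 + (4 + Y)/((2*K))) = sqrt(5 + (4 + Y)*(1/(2*K))) = sqrt(5 + (4 + Y)/(2*K)))
c(g) = 4/g**2 (c(g) = (4/g)/g = 4/g**2)
-7*m(c(X(5, 4))) = -28/(sqrt(2)*sqrt((4 + 5 + 10*4)/4)/2)**2 = -28/(sqrt(2)*sqrt((4 + 5 + 40)/4)/2)**2 = -28/(sqrt(2)*sqrt((1/4)*49)/2)**2 = -28/(sqrt(2)*sqrt(49/4)/2)**2 = -28/((1/2)*sqrt(2)*(7/2))**2 = -28/(7*sqrt(2)/4)**2 = -28*8/49 = -7*32/49 = -32/7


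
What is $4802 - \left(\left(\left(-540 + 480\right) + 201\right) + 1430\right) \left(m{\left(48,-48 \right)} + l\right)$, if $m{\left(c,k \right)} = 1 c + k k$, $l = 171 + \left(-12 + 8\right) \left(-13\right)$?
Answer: $-4040523$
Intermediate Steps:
$l = 223$ ($l = 171 - -52 = 171 + 52 = 223$)
$m{\left(c,k \right)} = c + k^{2}$
$4802 - \left(\left(\left(-540 + 480\right) + 201\right) + 1430\right) \left(m{\left(48,-48 \right)} + l\right) = 4802 - \left(\left(\left(-540 + 480\right) + 201\right) + 1430\right) \left(\left(48 + \left(-48\right)^{2}\right) + 223\right) = 4802 - \left(\left(-60 + 201\right) + 1430\right) \left(\left(48 + 2304\right) + 223\right) = 4802 - \left(141 + 1430\right) \left(2352 + 223\right) = 4802 - 1571 \cdot 2575 = 4802 - 4045325 = -4040523$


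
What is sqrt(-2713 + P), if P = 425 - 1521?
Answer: I*sqrt(3809) ≈ 61.717*I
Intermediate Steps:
P = -1096
sqrt(-2713 + P) = sqrt(-2713 - 1096) = sqrt(-3809) = I*sqrt(3809)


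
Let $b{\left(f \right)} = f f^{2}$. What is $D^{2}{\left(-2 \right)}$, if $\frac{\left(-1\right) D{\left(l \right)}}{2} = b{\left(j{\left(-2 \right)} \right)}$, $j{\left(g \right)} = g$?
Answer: $256$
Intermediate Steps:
$b{\left(f \right)} = f^{3}$
$D{\left(l \right)} = 16$ ($D{\left(l \right)} = - 2 \left(-2\right)^{3} = \left(-2\right) \left(-8\right) = 16$)
$D^{2}{\left(-2 \right)} = 16^{2} = 256$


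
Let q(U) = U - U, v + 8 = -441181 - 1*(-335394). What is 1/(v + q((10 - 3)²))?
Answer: -1/105795 ≈ -9.4522e-6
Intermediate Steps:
v = -105795 (v = -8 + (-441181 - 1*(-335394)) = -8 + (-441181 + 335394) = -8 - 105787 = -105795)
q(U) = 0
1/(v + q((10 - 3)²)) = 1/(-105795 + 0) = 1/(-105795) = -1/105795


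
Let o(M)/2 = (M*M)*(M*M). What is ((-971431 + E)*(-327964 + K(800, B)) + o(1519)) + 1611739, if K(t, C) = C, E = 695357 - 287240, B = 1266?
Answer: 10831864737553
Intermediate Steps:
E = 408117
o(M) = 2*M**4 (o(M) = 2*((M*M)*(M*M)) = 2*(M**2*M**2) = 2*M**4)
((-971431 + E)*(-327964 + K(800, B)) + o(1519)) + 1611739 = ((-971431 + 408117)*(-327964 + 1266) + 2*1519**4) + 1611739 = (-563314*(-326698) + 2*5323914784321) + 1611739 = (184033557172 + 10647829568642) + 1611739 = 10831863125814 + 1611739 = 10831864737553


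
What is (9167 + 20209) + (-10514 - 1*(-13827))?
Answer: 32689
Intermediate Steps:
(9167 + 20209) + (-10514 - 1*(-13827)) = 29376 + (-10514 + 13827) = 29376 + 3313 = 32689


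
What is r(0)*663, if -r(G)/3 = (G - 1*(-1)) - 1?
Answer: 0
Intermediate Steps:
r(G) = -3*G (r(G) = -3*((G - 1*(-1)) - 1) = -3*((G + 1) - 1) = -3*((1 + G) - 1) = -3*G)
r(0)*663 = -3*0*663 = 0*663 = 0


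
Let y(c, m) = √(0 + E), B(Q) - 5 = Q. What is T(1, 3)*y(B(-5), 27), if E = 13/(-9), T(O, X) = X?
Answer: I*√13 ≈ 3.6056*I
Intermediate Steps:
E = -13/9 (E = 13*(-⅑) = -13/9 ≈ -1.4444)
B(Q) = 5 + Q
y(c, m) = I*√13/3 (y(c, m) = √(0 - 13/9) = √(-13/9) = I*√13/3)
T(1, 3)*y(B(-5), 27) = 3*(I*√13/3) = I*√13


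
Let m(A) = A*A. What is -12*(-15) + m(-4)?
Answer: 196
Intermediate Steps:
m(A) = A**2
-12*(-15) + m(-4) = -12*(-15) + (-4)**2 = 180 + 16 = 196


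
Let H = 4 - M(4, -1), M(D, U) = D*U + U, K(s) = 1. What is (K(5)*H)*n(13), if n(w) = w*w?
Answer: 1521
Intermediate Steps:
M(D, U) = U + D*U
H = 9 (H = 4 - (-1)*(1 + 4) = 4 - (-1)*5 = 4 - 1*(-5) = 4 + 5 = 9)
n(w) = w²
(K(5)*H)*n(13) = (1*9)*13² = 9*169 = 1521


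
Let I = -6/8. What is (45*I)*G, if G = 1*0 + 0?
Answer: 0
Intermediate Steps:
I = -¾ (I = -6*⅛ = -¾ ≈ -0.75000)
G = 0 (G = 0 + 0 = 0)
(45*I)*G = (45*(-¾))*0 = -135/4*0 = 0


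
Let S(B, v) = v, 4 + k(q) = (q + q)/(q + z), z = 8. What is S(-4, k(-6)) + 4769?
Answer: 4759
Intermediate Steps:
k(q) = -4 + 2*q/(8 + q) (k(q) = -4 + (q + q)/(q + 8) = -4 + (2*q)/(8 + q) = -4 + 2*q/(8 + q))
S(-4, k(-6)) + 4769 = 2*(-16 - 1*(-6))/(8 - 6) + 4769 = 2*(-16 + 6)/2 + 4769 = 2*(1/2)*(-10) + 4769 = -10 + 4769 = 4759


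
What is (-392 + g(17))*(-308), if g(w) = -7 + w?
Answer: 117656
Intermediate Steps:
(-392 + g(17))*(-308) = (-392 + (-7 + 17))*(-308) = (-392 + 10)*(-308) = -382*(-308) = 117656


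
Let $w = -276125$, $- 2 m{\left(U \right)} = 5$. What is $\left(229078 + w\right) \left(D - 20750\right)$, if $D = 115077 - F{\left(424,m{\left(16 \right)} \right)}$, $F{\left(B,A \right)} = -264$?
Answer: $-4450222777$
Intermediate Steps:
$m{\left(U \right)} = - \frac{5}{2}$ ($m{\left(U \right)} = \left(- \frac{1}{2}\right) 5 = - \frac{5}{2}$)
$D = 115341$ ($D = 115077 - -264 = 115077 + 264 = 115341$)
$\left(229078 + w\right) \left(D - 20750\right) = \left(229078 - 276125\right) \left(115341 - 20750\right) = - 47047 \left(115341 - 20750\right) = \left(-47047\right) 94591 = -4450222777$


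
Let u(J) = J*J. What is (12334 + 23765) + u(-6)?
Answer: 36135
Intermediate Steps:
u(J) = J**2
(12334 + 23765) + u(-6) = (12334 + 23765) + (-6)**2 = 36099 + 36 = 36135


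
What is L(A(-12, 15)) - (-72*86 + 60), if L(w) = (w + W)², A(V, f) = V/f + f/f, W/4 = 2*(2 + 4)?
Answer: 211381/25 ≈ 8455.2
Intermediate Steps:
W = 48 (W = 4*(2*(2 + 4)) = 4*(2*6) = 4*12 = 48)
A(V, f) = 1 + V/f (A(V, f) = V/f + 1 = 1 + V/f)
L(w) = (48 + w)² (L(w) = (w + 48)² = (48 + w)²)
L(A(-12, 15)) - (-72*86 + 60) = (48 + (-12 + 15)/15)² - (-72*86 + 60) = (48 + (1/15)*3)² - (-6192 + 60) = (48 + ⅕)² - 1*(-6132) = (241/5)² + 6132 = 58081/25 + 6132 = 211381/25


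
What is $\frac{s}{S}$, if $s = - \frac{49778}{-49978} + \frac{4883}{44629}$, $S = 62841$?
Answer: $\frac{1232792468}{70082424884121} \approx 1.7591 \cdot 10^{-5}$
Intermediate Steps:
$s = \frac{1232792468}{1115234081}$ ($s = \left(-49778\right) \left(- \frac{1}{49978}\right) + 4883 \cdot \frac{1}{44629} = \frac{24889}{24989} + \frac{4883}{44629} = \frac{1232792468}{1115234081} \approx 1.1054$)
$\frac{s}{S} = \frac{1232792468}{1115234081 \cdot 62841} = \frac{1232792468}{1115234081} \cdot \frac{1}{62841} = \frac{1232792468}{70082424884121}$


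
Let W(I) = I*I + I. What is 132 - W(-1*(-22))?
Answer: -374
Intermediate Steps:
W(I) = I + I² (W(I) = I² + I = I + I²)
132 - W(-1*(-22)) = 132 - (-1*(-22))*(1 - 1*(-22)) = 132 - 22*(1 + 22) = 132 - 22*23 = 132 - 1*506 = 132 - 506 = -374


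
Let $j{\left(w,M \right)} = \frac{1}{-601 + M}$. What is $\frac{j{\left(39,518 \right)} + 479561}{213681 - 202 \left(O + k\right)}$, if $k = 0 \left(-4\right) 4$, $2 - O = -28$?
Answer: $\frac{260154}{112631} \approx 2.3098$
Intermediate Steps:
$O = 30$ ($O = 2 - -28 = 2 + 28 = 30$)
$k = 0$ ($k = 0 \cdot 4 = 0$)
$\frac{j{\left(39,518 \right)} + 479561}{213681 - 202 \left(O + k\right)} = \frac{\frac{1}{-601 + 518} + 479561}{213681 - 202 \left(30 + 0\right)} = \frac{\frac{1}{-83} + 479561}{213681 - 6060} = \frac{- \frac{1}{83} + 479561}{213681 - 6060} = \frac{39803562}{83 \cdot 207621} = \frac{39803562}{83} \cdot \frac{1}{207621} = \frac{260154}{112631}$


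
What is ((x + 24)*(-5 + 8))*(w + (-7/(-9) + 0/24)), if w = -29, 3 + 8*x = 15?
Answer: -2159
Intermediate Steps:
x = 3/2 (x = -3/8 + (⅛)*15 = -3/8 + 15/8 = 3/2 ≈ 1.5000)
((x + 24)*(-5 + 8))*(w + (-7/(-9) + 0/24)) = ((3/2 + 24)*(-5 + 8))*(-29 + (-7/(-9) + 0/24)) = ((51/2)*3)*(-29 + (-7*(-⅑) + 0*(1/24))) = 153*(-29 + (7/9 + 0))/2 = 153*(-29 + 7/9)/2 = (153/2)*(-254/9) = -2159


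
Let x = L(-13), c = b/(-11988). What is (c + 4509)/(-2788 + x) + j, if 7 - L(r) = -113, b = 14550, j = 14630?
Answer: 77978607763/5330664 ≈ 14628.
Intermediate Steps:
L(r) = 120 (L(r) = 7 - 1*(-113) = 7 + 113 = 120)
c = -2425/1998 (c = 14550/(-11988) = 14550*(-1/11988) = -2425/1998 ≈ -1.2137)
x = 120
(c + 4509)/(-2788 + x) + j = (-2425/1998 + 4509)/(-2788 + 120) + 14630 = (9006557/1998)/(-2668) + 14630 = (9006557/1998)*(-1/2668) + 14630 = -9006557/5330664 + 14630 = 77978607763/5330664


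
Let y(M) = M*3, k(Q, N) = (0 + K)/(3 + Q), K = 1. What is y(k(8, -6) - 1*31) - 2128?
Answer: -24428/11 ≈ -2220.7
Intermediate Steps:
k(Q, N) = 1/(3 + Q) (k(Q, N) = (0 + 1)/(3 + Q) = 1/(3 + Q))
y(M) = 3*M
y(k(8, -6) - 1*31) - 2128 = 3*(1/(3 + 8) - 1*31) - 2128 = 3*(1/11 - 31) - 2128 = 3*(-340/11) - 2128 = -1020/11 - 2128 = -24428/11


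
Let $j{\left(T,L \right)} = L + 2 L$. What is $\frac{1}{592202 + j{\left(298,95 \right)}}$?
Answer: $\frac{1}{592487} \approx 1.6878 \cdot 10^{-6}$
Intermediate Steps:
$j{\left(T,L \right)} = 3 L$
$\frac{1}{592202 + j{\left(298,95 \right)}} = \frac{1}{592202 + 3 \cdot 95} = \frac{1}{592202 + 285} = \frac{1}{592487}$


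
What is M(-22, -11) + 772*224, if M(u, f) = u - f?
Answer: 172917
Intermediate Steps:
M(-22, -11) + 772*224 = (-22 - 1*(-11)) + 772*224 = (-22 + 11) + 172928 = -11 + 172928 = 172917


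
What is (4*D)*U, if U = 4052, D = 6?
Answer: 97248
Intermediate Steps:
(4*D)*U = (4*6)*4052 = 24*4052 = 97248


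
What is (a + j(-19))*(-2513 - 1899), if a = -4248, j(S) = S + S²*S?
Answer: 49087912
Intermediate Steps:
j(S) = S + S³
(a + j(-19))*(-2513 - 1899) = (-4248 + (-19 + (-19)³))*(-2513 - 1899) = (-4248 + (-19 - 6859))*(-4412) = (-4248 - 6878)*(-4412) = -11126*(-4412) = 49087912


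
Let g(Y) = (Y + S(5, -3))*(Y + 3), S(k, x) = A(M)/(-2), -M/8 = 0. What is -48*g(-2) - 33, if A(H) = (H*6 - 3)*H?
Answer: 63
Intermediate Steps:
M = 0 (M = -8*0 = 0)
A(H) = H*(-3 + 6*H) (A(H) = (6*H - 3)*H = (-3 + 6*H)*H = H*(-3 + 6*H))
S(k, x) = 0 (S(k, x) = (3*0*(-1 + 2*0))/(-2) = (3*0*(-1 + 0))*(-½) = (3*0*(-1))*(-½) = 0*(-½) = 0)
g(Y) = Y*(3 + Y) (g(Y) = (Y + 0)*(Y + 3) = Y*(3 + Y))
-48*g(-2) - 33 = -(-96)*(3 - 2) - 33 = -(-96) - 33 = -48*(-2) - 33 = 96 - 33 = 63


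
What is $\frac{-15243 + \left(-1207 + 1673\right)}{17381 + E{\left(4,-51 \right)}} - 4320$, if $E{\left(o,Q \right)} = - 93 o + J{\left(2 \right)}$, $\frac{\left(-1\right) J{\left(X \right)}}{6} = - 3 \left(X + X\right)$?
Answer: $- \frac{73804697}{17081} \approx -4320.9$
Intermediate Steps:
$J{\left(X \right)} = 36 X$ ($J{\left(X \right)} = - 6 \left(- 3 \left(X + X\right)\right) = - 6 \left(- 3 \cdot 2 X\right) = - 6 \left(- 6 X\right) = 36 X$)
$E{\left(o,Q \right)} = 72 - 93 o$ ($E{\left(o,Q \right)} = - 93 o + 36 \cdot 2 = - 93 o + 72 = 72 - 93 o$)
$\frac{-15243 + \left(-1207 + 1673\right)}{17381 + E{\left(4,-51 \right)}} - 4320 = \frac{-15243 + \left(-1207 + 1673\right)}{17381 + \left(72 - 372\right)} - 4320 = \frac{-15243 + 466}{17381 + \left(72 - 372\right)} - 4320 = - \frac{14777}{17381 - 300} - 4320 = - \frac{14777}{17081} - 4320 = - \frac{73804697}{17081}$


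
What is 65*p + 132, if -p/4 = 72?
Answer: -18588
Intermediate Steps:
p = -288 (p = -4*72 = -288)
65*p + 132 = 65*(-288) + 132 = -18720 + 132 = -18588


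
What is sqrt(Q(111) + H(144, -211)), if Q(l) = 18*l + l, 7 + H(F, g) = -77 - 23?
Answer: sqrt(2002) ≈ 44.744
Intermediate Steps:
H(F, g) = -107 (H(F, g) = -7 + (-77 - 23) = -7 - 100 = -107)
Q(l) = 19*l
sqrt(Q(111) + H(144, -211)) = sqrt(19*111 - 107) = sqrt(2109 - 107) = sqrt(2002)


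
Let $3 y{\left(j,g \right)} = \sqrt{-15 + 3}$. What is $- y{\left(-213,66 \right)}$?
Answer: $- \frac{2 i \sqrt{3}}{3} \approx - 1.1547 i$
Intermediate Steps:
$y{\left(j,g \right)} = \frac{2 i \sqrt{3}}{3}$ ($y{\left(j,g \right)} = \frac{\sqrt{-15 + 3}}{3} = \frac{\sqrt{-12}}{3} = \frac{2 i \sqrt{3}}{3}$)
$- y{\left(-213,66 \right)} = - \frac{2 i \sqrt{3}}{3}$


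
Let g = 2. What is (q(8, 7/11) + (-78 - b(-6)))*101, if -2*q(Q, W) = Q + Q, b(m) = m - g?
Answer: -7878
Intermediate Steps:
b(m) = -2 + m (b(m) = m - 1*2 = m - 2 = -2 + m)
q(Q, W) = -Q (q(Q, W) = -(Q + Q)/2 = -Q)
(q(8, 7/11) + (-78 - b(-6)))*101 = (-1*8 + (-78 - (-2 - 6)))*101 = (-8 + (-78 - 1*(-8)))*101 = (-8 + (-78 + 8))*101 = (-8 - 70)*101 = -78*101 = -7878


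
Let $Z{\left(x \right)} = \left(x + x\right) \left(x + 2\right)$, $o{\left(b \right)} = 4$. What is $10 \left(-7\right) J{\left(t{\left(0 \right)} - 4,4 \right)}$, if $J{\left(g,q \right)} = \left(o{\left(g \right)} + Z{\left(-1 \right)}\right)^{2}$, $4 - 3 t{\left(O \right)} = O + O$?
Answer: $-280$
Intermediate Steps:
$Z{\left(x \right)} = 2 x \left(2 + x\right)$
$t{\left(O \right)} = \frac{4}{3} - \frac{2 O}{3}$ ($t{\left(O \right)} = \frac{4}{3} - \frac{O + O}{3} = \frac{4}{3} - \frac{2 O}{3}$)
$J{\left(g,q \right)} = 4$ ($J{\left(g,q \right)} = \left(4 + 2 \left(-1\right) \left(2 - 1\right)\right)^{2} = \left(4 + 2 \left(-1\right) 1\right)^{2} = \left(4 - 2\right)^{2} = 2^{2} = 4$)
$10 \left(-7\right) J{\left(t{\left(0 \right)} - 4,4 \right)} = 10 \left(-7\right) 4 = \left(-70\right) 4 = -280$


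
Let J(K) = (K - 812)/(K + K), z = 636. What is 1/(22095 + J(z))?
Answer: 159/3513083 ≈ 4.5259e-5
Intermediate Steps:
J(K) = (-812 + K)/(2*K) (J(K) = (-812 + K)/((2*K)) = (-812 + K)*(1/(2*K)) = (-812 + K)/(2*K))
1/(22095 + J(z)) = 1/(22095 + (1/2)*(-812 + 636)/636) = 1/(22095 + (1/2)*(1/636)*(-176)) = 1/(22095 - 22/159) = 1/(3513083/159) = 159/3513083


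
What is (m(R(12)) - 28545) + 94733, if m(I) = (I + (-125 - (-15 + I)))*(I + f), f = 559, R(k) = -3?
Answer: 5028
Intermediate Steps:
m(I) = -61490 - 110*I (m(I) = (I + (-125 - (-15 + I)))*(I + 559) = (I + (-125 + (15 - I)))*(559 + I) = (I + (-110 - I))*(559 + I) = -110*(559 + I) = -61490 - 110*I)
(m(R(12)) - 28545) + 94733 = ((-61490 - 110*(-3)) - 28545) + 94733 = ((-61490 + 330) - 28545) + 94733 = (-61160 - 28545) + 94733 = -89705 + 94733 = 5028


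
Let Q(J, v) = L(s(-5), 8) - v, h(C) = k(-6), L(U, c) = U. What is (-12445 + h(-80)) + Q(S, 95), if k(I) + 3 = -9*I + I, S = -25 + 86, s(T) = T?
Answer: -12500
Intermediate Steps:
S = 61
k(I) = -3 - 8*I (k(I) = -3 + (-9*I + I) = -3 - 8*I)
h(C) = 45 (h(C) = -3 - 8*(-6) = -3 + 48 = 45)
Q(J, v) = -5 - v
(-12445 + h(-80)) + Q(S, 95) = (-12445 + 45) + (-5 - 1*95) = -12400 + (-5 - 95) = -12400 - 100 = -12500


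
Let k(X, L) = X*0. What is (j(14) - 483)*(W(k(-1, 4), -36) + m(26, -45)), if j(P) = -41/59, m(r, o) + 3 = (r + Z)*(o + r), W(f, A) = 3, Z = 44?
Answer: 37955540/59 ≈ 6.4331e+5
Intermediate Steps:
k(X, L) = 0
m(r, o) = -3 + (44 + r)*(o + r) (m(r, o) = -3 + (r + 44)*(o + r) = -3 + (44 + r)*(o + r))
j(P) = -41/59 (j(P) = -41*1/59 = -41/59)
(j(14) - 483)*(W(k(-1, 4), -36) + m(26, -45)) = (-41/59 - 483)*(3 + (-3 + 26**2 + 44*(-45) + 44*26 - 45*26)) = -28538*(3 + (-3 + 676 - 1980 + 1144 - 1170))/59 = -28538*(3 - 1333)/59 = -28538/59*(-1330) = 37955540/59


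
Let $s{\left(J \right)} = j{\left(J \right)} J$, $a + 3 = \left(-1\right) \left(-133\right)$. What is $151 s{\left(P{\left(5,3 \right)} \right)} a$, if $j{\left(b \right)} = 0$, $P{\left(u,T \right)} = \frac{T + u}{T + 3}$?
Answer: $0$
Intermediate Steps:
$a = 130$ ($a = -3 - -133 = -3 + 133 = 130$)
$P{\left(u,T \right)} = \frac{T + u}{3 + T}$
$s{\left(J \right)} = 0$ ($s{\left(J \right)} = 0 J = 0$)
$151 s{\left(P{\left(5,3 \right)} \right)} a = 151 \cdot 0 \cdot 130 = 0 \cdot 130 = 0$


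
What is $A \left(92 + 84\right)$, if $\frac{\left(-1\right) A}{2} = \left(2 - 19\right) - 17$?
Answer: $11968$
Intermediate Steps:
$A = 68$ ($A = - 2 \left(\left(2 - 19\right) - 17\right) = - 2 \left(-17 - 17\right) = \left(-2\right) \left(-34\right) = 68$)
$A \left(92 + 84\right) = 68 \left(92 + 84\right) = 68 \cdot 176 = 11968$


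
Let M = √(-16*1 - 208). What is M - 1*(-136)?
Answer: 136 + 4*I*√14 ≈ 136.0 + 14.967*I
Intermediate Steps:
M = 4*I*√14 (M = √(-16 - 208) = √(-224) = 4*I*√14 ≈ 14.967*I)
M - 1*(-136) = 4*I*√14 - 1*(-136) = 4*I*√14 + 136 = 136 + 4*I*√14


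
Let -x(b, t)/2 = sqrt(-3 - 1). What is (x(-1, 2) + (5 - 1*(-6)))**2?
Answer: 105 - 88*I ≈ 105.0 - 88.0*I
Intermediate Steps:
x(b, t) = -4*I (x(b, t) = -2*sqrt(-3 - 1) = -4*I)
(x(-1, 2) + (5 - 1*(-6)))**2 = (-4*I + (5 - 1*(-6)))**2 = (-4*I + (5 + 6))**2 = (-4*I + 11)**2 = (11 - 4*I)**2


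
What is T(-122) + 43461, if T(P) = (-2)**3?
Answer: 43453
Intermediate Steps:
T(P) = -8
T(-122) + 43461 = -8 + 43461 = 43453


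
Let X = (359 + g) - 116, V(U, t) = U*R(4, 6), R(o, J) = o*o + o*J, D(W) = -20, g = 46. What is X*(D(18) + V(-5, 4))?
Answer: -63580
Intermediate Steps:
R(o, J) = o**2 + J*o
V(U, t) = 40*U (V(U, t) = U*(4*(6 + 4)) = U*(4*10) = U*40 = 40*U)
X = 289 (X = (359 + 46) - 116 = 405 - 116 = 289)
X*(D(18) + V(-5, 4)) = 289*(-20 + 40*(-5)) = 289*(-20 - 200) = 289*(-220) = -63580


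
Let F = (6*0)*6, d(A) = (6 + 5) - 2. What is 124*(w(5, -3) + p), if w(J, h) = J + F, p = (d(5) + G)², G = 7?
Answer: 32364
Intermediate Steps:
d(A) = 9 (d(A) = 11 - 2 = 9)
F = 0 (F = 0*6 = 0)
p = 256 (p = (9 + 7)² = 16² = 256)
w(J, h) = J (w(J, h) = J + 0 = J)
124*(w(5, -3) + p) = 124*(5 + 256) = 124*261 = 32364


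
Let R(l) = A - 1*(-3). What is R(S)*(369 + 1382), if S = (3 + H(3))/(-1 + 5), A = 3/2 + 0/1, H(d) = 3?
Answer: 15759/2 ≈ 7879.5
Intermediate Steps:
A = 3/2 (A = 3*(½) + 0*1 = 3/2 + 0 = 3/2 ≈ 1.5000)
S = 3/2 (S = (3 + 3)/(-1 + 5) = 6/4 = 6*(¼) = 3/2 ≈ 1.5000)
R(l) = 9/2 (R(l) = 3/2 - 1*(-3) = 3/2 + 3 = 9/2)
R(S)*(369 + 1382) = 9*(369 + 1382)/2 = (9/2)*1751 = 15759/2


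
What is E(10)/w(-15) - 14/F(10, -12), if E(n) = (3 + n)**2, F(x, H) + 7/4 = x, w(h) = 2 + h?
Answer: -485/33 ≈ -14.697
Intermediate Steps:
F(x, H) = -7/4 + x
E(10)/w(-15) - 14/F(10, -12) = (3 + 10)**2/(2 - 15) - 14/(-7/4 + 10) = 13**2/(-13) - 14/33/4 = 169*(-1/13) - 14*4/33 = -13 - 56/33 = -485/33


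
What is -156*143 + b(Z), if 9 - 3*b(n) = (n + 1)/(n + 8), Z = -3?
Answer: -334573/15 ≈ -22305.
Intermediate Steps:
b(n) = 3 - (1 + n)/(3*(8 + n)) (b(n) = 3 - (n + 1)/(3*(n + 8)) = 3 - (1 + n)/(3*(8 + n)))
-156*143 + b(Z) = -156*143 + (71 + 8*(-3))/(3*(8 - 3)) = -22308 + (⅓)*(71 - 24)/5 = -22308 + (⅓)*(⅕)*47 = -22308 + 47/15 = -334573/15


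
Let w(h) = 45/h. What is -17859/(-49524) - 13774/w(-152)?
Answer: 34562209069/742860 ≈ 46526.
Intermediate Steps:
-17859/(-49524) - 13774/w(-152) = -17859/(-49524) - 13774/(45/(-152)) = -17859*(-1/49524) - 13774/(45*(-1/152)) = 5953/16508 - 13774/(-45/152) = 5953/16508 - 13774*(-152/45) = 5953/16508 + 2093648/45 = 34562209069/742860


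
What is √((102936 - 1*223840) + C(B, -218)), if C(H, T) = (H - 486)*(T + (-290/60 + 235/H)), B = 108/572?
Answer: I*√50493003990/286 ≈ 785.69*I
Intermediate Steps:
B = 27/143 (B = 108*(1/572) = 27/143 ≈ 0.18881)
C(H, T) = (-486 + H)*(-29/6 + T + 235/H) (C(H, T) = (-486 + H)*(T + (-290*1/60 + 235/H)) = (-486 + H)*(T + (-29/6 + 235/H)) = (-486 + H)*(-29/6 + T + 235/H))
√((102936 - 1*223840) + C(B, -218)) = √((102936 - 1*223840) + (2584 - 114210/27/143 - 486*(-218) - 29/6*27/143 + (27/143)*(-218))) = √((102936 - 223840) + (2584 - 114210*143/27 + 105948 - 261/286 - 5886/143)) = √(-120904 + (2584 - 604890 + 105948 - 261/286 - 5886/143)) = √(-120904 - 141970421/286) = √(-176548965/286) = I*√50493003990/286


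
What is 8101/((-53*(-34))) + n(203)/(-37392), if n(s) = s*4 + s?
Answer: 150541781/33690192 ≈ 4.4684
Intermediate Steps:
n(s) = 5*s (n(s) = 4*s + s = 5*s)
8101/((-53*(-34))) + n(203)/(-37392) = 8101/((-53*(-34))) + (5*203)/(-37392) = 8101/1802 + 1015*(-1/37392) = 8101*(1/1802) - 1015/37392 = 8101/1802 - 1015/37392 = 150541781/33690192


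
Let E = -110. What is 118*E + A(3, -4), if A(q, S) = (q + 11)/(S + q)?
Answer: -12994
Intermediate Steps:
A(q, S) = (11 + q)/(S + q)
118*E + A(3, -4) = 118*(-110) + (11 + 3)/(-4 + 3) = -12980 + 14/(-1) = -12980 - 1*14 = -12980 - 14 = -12994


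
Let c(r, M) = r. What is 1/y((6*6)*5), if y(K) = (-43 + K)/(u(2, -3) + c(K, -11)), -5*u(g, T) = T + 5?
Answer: 898/685 ≈ 1.3109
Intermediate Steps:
u(g, T) = -1 - T/5 (u(g, T) = -(T + 5)/5 = -(5 + T)/5 = -1 - T/5)
y(K) = (-43 + K)/(-2/5 + K) (y(K) = (-43 + K)/((-1 - 1/5*(-3)) + K) = (-43 + K)/((-1 + 3/5) + K) = (-43 + K)/(-2/5 + K))
1/y((6*6)*5) = 1/(5*(-43 + (6*6)*5)/(-2 + 5*((6*6)*5))) = 1/(5*(-43 + 36*5)/(-2 + 5*(36*5))) = 1/(5*(-43 + 180)/(-2 + 5*180)) = 1/(5*137/(-2 + 900)) = 1/(5*137/898) = 1/(5*(1/898)*137) = 1/(685/898) = 898/685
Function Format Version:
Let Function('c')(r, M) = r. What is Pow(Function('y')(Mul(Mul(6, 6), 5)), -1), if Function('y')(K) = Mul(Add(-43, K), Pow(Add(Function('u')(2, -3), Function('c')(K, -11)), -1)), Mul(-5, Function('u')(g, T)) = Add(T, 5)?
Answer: Rational(898, 685) ≈ 1.3109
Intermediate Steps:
Function('u')(g, T) = Add(-1, Mul(Rational(-1, 5), T)) (Function('u')(g, T) = Mul(Rational(-1, 5), Add(T, 5)) = Mul(Rational(-1, 5), Add(5, T)) = Add(-1, Mul(Rational(-1, 5), T)))
Function('y')(K) = Mul(Pow(Add(Rational(-2, 5), K), -1), Add(-43, K)) (Function('y')(K) = Mul(Add(-43, K), Pow(Add(Add(-1, Mul(Rational(-1, 5), -3)), K), -1)) = Mul(Add(-43, K), Pow(Add(Add(-1, Rational(3, 5)), K), -1)) = Mul(Add(-43, K), Pow(Add(Rational(-2, 5), K), -1)) = Mul(Pow(Add(Rational(-2, 5), K), -1), Add(-43, K)))
Pow(Function('y')(Mul(Mul(6, 6), 5)), -1) = Pow(Mul(5, Pow(Add(-2, Mul(5, Mul(Mul(6, 6), 5))), -1), Add(-43, Mul(Mul(6, 6), 5))), -1) = Pow(Mul(5, Pow(Add(-2, Mul(5, Mul(36, 5))), -1), Add(-43, Mul(36, 5))), -1) = Pow(Mul(5, Pow(Add(-2, Mul(5, 180)), -1), Add(-43, 180)), -1) = Pow(Mul(5, Pow(Add(-2, 900), -1), 137), -1) = Pow(Mul(5, Pow(898, -1), 137), -1) = Pow(Mul(5, Rational(1, 898), 137), -1) = Pow(Rational(685, 898), -1) = Rational(898, 685)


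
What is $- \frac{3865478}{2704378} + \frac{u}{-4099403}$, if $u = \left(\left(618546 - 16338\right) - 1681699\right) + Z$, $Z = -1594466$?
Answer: $- \frac{391580073904}{503924331197} \approx -0.77706$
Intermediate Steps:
$u = -2673957$ ($u = \left(\left(618546 - 16338\right) - 1681699\right) - 1594466 = \left(602208 - 1681699\right) - 1594466 = -1079491 - 1594466 = -2673957$)
$- \frac{3865478}{2704378} + \frac{u}{-4099403} = - \frac{3865478}{2704378} - \frac{2673957}{-4099403} = \left(-3865478\right) \frac{1}{2704378} - - \frac{243087}{372673} = - \frac{1932739}{1352189} + \frac{243087}{372673} = - \frac{391580073904}{503924331197}$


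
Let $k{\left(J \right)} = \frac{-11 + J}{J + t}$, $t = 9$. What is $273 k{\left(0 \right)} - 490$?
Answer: $- \frac{2471}{3} \approx -823.67$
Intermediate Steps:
$k{\left(J \right)} = \frac{-11 + J}{9 + J}$ ($k{\left(J \right)} = \frac{-11 + J}{J + 9} = \frac{-11 + J}{9 + J}$)
$273 k{\left(0 \right)} - 490 = 273 \frac{-11 + 0}{9 + 0} - 490 = 273 \cdot \frac{1}{9} \left(-11\right) - 490 = 273 \left(- \frac{11}{9}\right) - 490 = - \frac{1001}{3} - 490 = - \frac{2471}{3}$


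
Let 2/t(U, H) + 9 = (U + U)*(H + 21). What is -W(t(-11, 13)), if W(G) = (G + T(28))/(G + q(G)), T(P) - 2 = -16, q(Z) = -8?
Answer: -5300/3029 ≈ -1.7498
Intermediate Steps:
t(U, H) = 2/(-9 + 2*U*(21 + H)) (t(U, H) = 2/(-9 + (U + U)*(H + 21)) = 2/(-9 + (2*U)*(21 + H)) = 2/(-9 + 2*U*(21 + H)))
T(P) = -14 (T(P) = 2 - 16 = -14)
W(G) = (-14 + G)/(-8 + G) (W(G) = (G - 14)/(G - 8) = (-14 + G)/(-8 + G))
-W(t(-11, 13)) = -(-14 + 2/(-9 + 42*(-11) + 2*13*(-11)))/(-8 + 2/(-9 + 42*(-11) + 2*13*(-11))) = -(-14 + 2/(-9 - 462 - 286))/(-8 + 2/(-9 - 462 - 286)) = -(-14 + 2/(-757))/(-8 + 2/(-757)) = -(-14 + 2*(-1/757))/(-8 + 2*(-1/757)) = -(-14 - 2/757)/(-8 - 2/757) = -(-10600)/((-6058/757)*757) = -(-757)*(-10600)/(6058*757) = -1*5300/3029 = -5300/3029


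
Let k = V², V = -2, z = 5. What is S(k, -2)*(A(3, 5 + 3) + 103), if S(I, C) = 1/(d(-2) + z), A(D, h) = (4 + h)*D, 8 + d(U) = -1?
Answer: -139/4 ≈ -34.750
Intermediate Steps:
d(U) = -9 (d(U) = -8 - 1 = -9)
A(D, h) = D*(4 + h)
k = 4 (k = (-2)² = 4)
S(I, C) = -¼ (S(I, C) = 1/(-9 + 5) = 1/(-4) = -¼)
S(k, -2)*(A(3, 5 + 3) + 103) = -(3*(4 + (5 + 3)) + 103)/4 = -(3*(4 + 8) + 103)/4 = -(3*12 + 103)/4 = -(36 + 103)/4 = -¼*139 = -139/4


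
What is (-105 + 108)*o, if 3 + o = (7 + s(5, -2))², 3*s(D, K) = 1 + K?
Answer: 373/3 ≈ 124.33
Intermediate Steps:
s(D, K) = ⅓ + K/3 (s(D, K) = (1 + K)/3 = ⅓ + K/3)
o = 373/9 (o = -3 + (7 + (⅓ + (⅓)*(-2)))² = -3 + (7 + (⅓ - ⅔))² = -3 + (7 - ⅓)² = -3 + (20/3)² = -3 + 400/9 = 373/9 ≈ 41.444)
(-105 + 108)*o = (-105 + 108)*(373/9) = 3*(373/9) = 373/3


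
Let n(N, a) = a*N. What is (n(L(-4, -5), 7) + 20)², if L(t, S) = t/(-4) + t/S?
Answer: 26569/25 ≈ 1062.8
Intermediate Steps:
L(t, S) = -t/4 + t/S (L(t, S) = t*(-¼) + t/S = -t/4 + t/S)
n(N, a) = N*a
(n(L(-4, -5), 7) + 20)² = ((-¼*(-4) - 4/(-5))*7 + 20)² = ((1 - 4*(-⅕))*7 + 20)² = ((1 + ⅘)*7 + 20)² = ((9/5)*7 + 20)² = (63/5 + 20)² = (163/5)² = 26569/25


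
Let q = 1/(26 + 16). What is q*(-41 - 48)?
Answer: -89/42 ≈ -2.1190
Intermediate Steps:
q = 1/42 ≈ 0.023810
q*(-41 - 48) = (-41 - 48)/42 = (1/42)*(-89) = -89/42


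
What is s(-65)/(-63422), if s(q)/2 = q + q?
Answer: 130/31711 ≈ 0.0040995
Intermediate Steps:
s(q) = 4*q (s(q) = 2*(q + q) = 2*(2*q) = 4*q)
s(-65)/(-63422) = (4*(-65))/(-63422) = -260*(-1/63422) = 130/31711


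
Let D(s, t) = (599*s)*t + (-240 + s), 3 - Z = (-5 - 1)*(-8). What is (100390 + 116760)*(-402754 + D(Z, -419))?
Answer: 2365003667900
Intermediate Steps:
Z = -45 (Z = 3 - (-5 - 1)*(-8) = 3 - (-6)*(-8) = 3 - 1*48 = 3 - 48 = -45)
D(s, t) = -240 + s + 599*s*t (D(s, t) = 599*s*t + (-240 + s) = -240 + s + 599*s*t)
(100390 + 116760)*(-402754 + D(Z, -419)) = (100390 + 116760)*(-402754 + (-240 - 45 + 599*(-45)*(-419))) = 217150*(-402754 + (-240 - 45 + 11294145)) = 217150*(-402754 + 11293860) = 217150*10891106 = 2365003667900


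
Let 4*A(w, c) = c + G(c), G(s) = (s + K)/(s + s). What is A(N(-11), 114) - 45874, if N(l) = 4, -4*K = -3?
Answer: -55747975/1216 ≈ -45845.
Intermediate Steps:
K = ¾ (K = -¼*(-3) = ¾ ≈ 0.75000)
G(s) = (¾ + s)/(2*s) (G(s) = (s + ¾)/(s + s) = (¾ + s)/((2*s)) = (¾ + s)*(1/(2*s)) = (¾ + s)/(2*s))
A(w, c) = c/4 + (3 + 4*c)/(32*c) (A(w, c) = (c + (3 + 4*c)/(8*c))/4 = c/4 + (3 + 4*c)/(32*c))
A(N(-11), 114) - 45874 = (⅛ + (¼)*114 + (3/32)/114) - 45874 = (⅛ + 57/2 + (3/32)*(1/114)) - 45874 = (⅛ + 57/2 + 1/1216) - 45874 = 34809/1216 - 45874 = -55747975/1216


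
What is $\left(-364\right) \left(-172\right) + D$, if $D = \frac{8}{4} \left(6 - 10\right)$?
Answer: $62600$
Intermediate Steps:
$D = -8$ ($D = 8 \cdot \frac{1}{4} \left(-4\right) = 2 \left(-4\right) = -8$)
$\left(-364\right) \left(-172\right) + D = \left(-364\right) \left(-172\right) - 8 = 62608 - 8 = 62600$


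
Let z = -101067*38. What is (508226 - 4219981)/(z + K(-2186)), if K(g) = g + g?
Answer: 3711755/3844918 ≈ 0.96537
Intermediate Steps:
z = -3840546
K(g) = 2*g
(508226 - 4219981)/(z + K(-2186)) = (508226 - 4219981)/(-3840546 + 2*(-2186)) = -3711755/(-3840546 - 4372) = -3711755/(-3844918) = -3711755*(-1/3844918) = 3711755/3844918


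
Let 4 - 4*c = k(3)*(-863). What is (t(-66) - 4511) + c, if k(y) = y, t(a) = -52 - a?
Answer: -15395/4 ≈ -3848.8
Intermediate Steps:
c = 2593/4 (c = 1 - 3*(-863)/4 = 1 - ¼*(-2589) = 1 + 2589/4 = 2593/4 ≈ 648.25)
(t(-66) - 4511) + c = ((-52 - 1*(-66)) - 4511) + 2593/4 = ((-52 + 66) - 4511) + 2593/4 = (14 - 4511) + 2593/4 = -4497 + 2593/4 = -15395/4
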